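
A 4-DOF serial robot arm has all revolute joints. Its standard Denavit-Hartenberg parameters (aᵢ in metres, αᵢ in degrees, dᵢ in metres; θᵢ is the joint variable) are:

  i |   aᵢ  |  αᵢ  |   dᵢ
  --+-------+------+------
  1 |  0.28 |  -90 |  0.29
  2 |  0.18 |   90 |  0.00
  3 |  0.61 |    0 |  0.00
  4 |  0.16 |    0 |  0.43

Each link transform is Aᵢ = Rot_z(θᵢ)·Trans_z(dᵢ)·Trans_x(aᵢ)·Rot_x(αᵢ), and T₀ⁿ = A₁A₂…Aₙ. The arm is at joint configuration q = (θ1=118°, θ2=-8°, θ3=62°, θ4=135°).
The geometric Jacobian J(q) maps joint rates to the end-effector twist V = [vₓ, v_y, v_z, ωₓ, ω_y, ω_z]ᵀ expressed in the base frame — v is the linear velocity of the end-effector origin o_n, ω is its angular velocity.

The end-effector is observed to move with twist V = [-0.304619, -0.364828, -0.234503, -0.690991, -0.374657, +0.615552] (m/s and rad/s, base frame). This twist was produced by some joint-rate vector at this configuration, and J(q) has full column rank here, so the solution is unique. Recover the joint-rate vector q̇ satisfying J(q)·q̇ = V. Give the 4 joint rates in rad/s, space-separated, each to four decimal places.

0.5700 0.7860 0.5060 -0.4600

o_n = [-0.6833, 0.2375, 0.7594]
J₁: ẑ×o_n = [-0.2375, -0.6833, 0.0000], ω = ẑ
J2: z=[-0.8829, -0.4695, 0.0000] o=[-0.1315, 0.2472, 0.2900] → [-0.2204, 0.4145, -0.2505, -0.8829, -0.4695, 0.0000]
J3: z=[0.0653, -0.1229, 0.9903] o=[-0.2151, 0.4046, 0.3151] → [0.1109, -0.4926, -0.0684, 0.0653, -0.1229, 0.9903]
J4: z=[0.0653, -0.1229, 0.9903] o=[-0.8238, 0.4021, 0.3549] → [0.1134, 0.1127, 0.0065, 0.0653, -0.1229, 0.9903]
q̇ = J⁺·V = [0.5700, 0.7860, 0.5060, -0.4600]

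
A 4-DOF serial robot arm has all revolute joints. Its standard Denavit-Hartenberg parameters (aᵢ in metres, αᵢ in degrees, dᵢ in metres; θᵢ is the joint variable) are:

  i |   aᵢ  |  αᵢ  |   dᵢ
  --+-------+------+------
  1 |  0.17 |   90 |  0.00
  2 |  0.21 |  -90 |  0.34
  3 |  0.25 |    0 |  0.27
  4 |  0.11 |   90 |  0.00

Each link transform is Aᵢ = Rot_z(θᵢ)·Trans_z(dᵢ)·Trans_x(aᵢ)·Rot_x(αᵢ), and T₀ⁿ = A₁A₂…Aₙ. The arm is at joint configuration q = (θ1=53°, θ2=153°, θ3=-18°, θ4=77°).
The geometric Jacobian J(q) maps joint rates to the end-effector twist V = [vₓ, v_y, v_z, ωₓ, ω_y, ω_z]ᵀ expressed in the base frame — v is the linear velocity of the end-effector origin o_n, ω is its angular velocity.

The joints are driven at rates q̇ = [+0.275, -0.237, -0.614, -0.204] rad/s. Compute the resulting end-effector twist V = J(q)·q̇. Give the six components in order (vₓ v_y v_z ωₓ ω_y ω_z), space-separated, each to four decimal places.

o_n = [0.0160, -0.5154, -0.0116]
J₁: ẑ×o_n = [0.5154, 0.0160, -0.0000], ω = ẑ
J2: z=[0.7986, -0.6018, 0.0000] o=[0.1023, 0.1358, 0.0000] → [0.0070, 0.0092, -0.5720, 0.7986, -0.6018, 0.0000]
J3: z=[-0.2732, -0.3626, -0.8910] o=[0.2612, -0.2183, 0.0953] → [-0.2260, 0.1893, -0.0077, -0.2732, -0.3626, -0.8910]
J4: z=[-0.2732, -0.3626, -0.8910] o=[0.1217, -0.5319, -0.0373] → [0.0053, 0.1012, -0.0428, -0.2732, -0.3626, -0.8910]
V = J·q̇ = [0.2778, -0.1347, 0.1490, 0.0342, 0.4392, 1.0038]

0.2778 -0.1347 0.1490 0.0342 0.4392 1.0038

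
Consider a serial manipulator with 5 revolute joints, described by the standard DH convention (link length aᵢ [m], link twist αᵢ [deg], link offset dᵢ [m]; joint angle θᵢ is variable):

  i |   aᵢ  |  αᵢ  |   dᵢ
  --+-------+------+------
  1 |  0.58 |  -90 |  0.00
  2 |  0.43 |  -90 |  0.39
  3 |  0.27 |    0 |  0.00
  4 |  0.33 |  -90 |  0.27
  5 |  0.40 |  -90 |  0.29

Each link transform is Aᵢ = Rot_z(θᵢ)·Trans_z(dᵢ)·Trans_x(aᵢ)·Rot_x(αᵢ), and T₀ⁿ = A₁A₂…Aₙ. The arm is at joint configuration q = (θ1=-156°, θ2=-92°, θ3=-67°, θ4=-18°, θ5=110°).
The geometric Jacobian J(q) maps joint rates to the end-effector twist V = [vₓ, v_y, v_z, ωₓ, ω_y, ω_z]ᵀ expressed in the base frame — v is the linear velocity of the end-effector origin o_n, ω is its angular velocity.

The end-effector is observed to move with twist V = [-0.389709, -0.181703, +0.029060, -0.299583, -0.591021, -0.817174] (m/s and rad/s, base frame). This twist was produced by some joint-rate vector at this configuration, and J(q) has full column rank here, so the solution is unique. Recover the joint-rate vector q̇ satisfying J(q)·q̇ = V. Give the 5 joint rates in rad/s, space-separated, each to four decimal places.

o_n = [-0.0787, -0.9170, 0.8370]
J₁: ẑ×o_n = [0.9170, -0.0787, 0.0000], ω = ẑ
J2: z=[0.4067, -0.9135, 0.0000] o=[-0.5299, -0.2359, 0.0000] → [-0.7647, -0.3404, 0.1352, 0.4067, -0.9135, 0.0000]
J3: z=[-0.9130, -0.4065, 0.0349] o=[-0.3575, -0.5861, 0.4297] → [-0.1540, 0.3816, 0.4155, -0.9130, -0.4065, 0.0349]
J4: z=[-0.9130, -0.4065, 0.0349] o=[-0.2531, -0.8116, 0.5352] → [-0.1190, 0.2817, 0.1671, -0.9130, -0.4065, 0.0349]
J5: z=[-0.0037, 0.0938, 0.9956] o=[-0.3649, -1.2213, 0.5733] → [-0.2782, 0.2860, -0.0280, -0.0037, 0.0938, 0.9956]
q̇ = J⁺·V = [-0.2510, 0.3670, -0.4810, 0.9750, -0.5860]

-0.2510 0.3670 -0.4810 0.9750 -0.5860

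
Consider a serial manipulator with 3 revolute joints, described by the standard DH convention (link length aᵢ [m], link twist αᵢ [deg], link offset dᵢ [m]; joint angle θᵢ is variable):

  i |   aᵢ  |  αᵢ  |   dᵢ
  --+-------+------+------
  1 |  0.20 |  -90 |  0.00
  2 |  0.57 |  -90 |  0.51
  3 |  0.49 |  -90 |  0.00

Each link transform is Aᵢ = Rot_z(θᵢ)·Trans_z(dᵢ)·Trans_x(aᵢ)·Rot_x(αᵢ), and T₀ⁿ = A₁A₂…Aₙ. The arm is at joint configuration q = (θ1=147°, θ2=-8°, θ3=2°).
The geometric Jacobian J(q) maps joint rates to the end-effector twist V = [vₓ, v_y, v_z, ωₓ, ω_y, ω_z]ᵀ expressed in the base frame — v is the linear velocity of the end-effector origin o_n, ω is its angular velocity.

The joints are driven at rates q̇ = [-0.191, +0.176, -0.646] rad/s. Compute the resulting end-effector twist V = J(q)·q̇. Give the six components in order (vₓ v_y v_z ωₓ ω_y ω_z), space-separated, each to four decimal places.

-0.1522 0.0062 -0.1832 -0.0205 -0.1966 0.4487

o_n = [-1.3163, 0.2671, 0.1475]
J₁: ẑ×o_n = [-0.2671, -1.3163, 0.0000], ω = ẑ
J2: z=[-0.5446, -0.8387, 0.0000] o=[-0.1677, 0.1089, 0.0000] → [-0.1237, 0.0803, -1.0494, -0.5446, -0.8387, 0.0000]
J3: z=[-0.1167, 0.0758, -0.9903] o=[-0.9189, -0.0114, 0.0793] → [0.2809, 0.4015, -0.0024, -0.1167, 0.0758, -0.9903]
V = J·q̇ = [-0.1522, 0.0062, -0.1832, -0.0205, -0.1966, 0.4487]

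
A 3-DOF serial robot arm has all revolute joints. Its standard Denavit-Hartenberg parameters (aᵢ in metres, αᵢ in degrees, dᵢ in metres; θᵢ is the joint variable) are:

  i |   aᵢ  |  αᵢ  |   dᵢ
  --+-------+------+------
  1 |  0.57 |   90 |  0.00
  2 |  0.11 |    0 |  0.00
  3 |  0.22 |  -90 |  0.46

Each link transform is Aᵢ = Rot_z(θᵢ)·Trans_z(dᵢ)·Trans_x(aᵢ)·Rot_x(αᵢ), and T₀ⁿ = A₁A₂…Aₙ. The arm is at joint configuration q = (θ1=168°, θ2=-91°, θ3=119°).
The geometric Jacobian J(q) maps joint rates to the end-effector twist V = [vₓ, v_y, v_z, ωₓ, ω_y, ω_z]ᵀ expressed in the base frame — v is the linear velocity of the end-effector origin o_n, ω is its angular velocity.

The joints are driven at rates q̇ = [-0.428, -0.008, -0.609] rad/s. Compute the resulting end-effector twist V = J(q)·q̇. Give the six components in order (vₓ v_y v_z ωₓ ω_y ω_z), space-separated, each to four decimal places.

0.1989 0.2913 -0.1198 -0.1283 -0.6035 -0.4280

o_n = [-0.6500, 0.6084, -0.0067]
J₁: ẑ×o_n = [-0.6084, -0.6500, 0.0000], ω = ẑ
J2: z=[0.2079, 0.9781, 0.0000] o=[-0.5575, 0.1185, 0.0000] → [-0.0066, 0.0014, 0.1923, 0.2079, 0.9781, 0.0000]
J3: z=[0.2079, 0.9781, 0.0000] o=[-0.5557, 0.1181, -0.1100] → [0.1010, -0.0215, 0.1942, 0.2079, 0.9781, 0.0000]
V = J·q̇ = [0.1989, 0.2913, -0.1198, -0.1283, -0.6035, -0.4280]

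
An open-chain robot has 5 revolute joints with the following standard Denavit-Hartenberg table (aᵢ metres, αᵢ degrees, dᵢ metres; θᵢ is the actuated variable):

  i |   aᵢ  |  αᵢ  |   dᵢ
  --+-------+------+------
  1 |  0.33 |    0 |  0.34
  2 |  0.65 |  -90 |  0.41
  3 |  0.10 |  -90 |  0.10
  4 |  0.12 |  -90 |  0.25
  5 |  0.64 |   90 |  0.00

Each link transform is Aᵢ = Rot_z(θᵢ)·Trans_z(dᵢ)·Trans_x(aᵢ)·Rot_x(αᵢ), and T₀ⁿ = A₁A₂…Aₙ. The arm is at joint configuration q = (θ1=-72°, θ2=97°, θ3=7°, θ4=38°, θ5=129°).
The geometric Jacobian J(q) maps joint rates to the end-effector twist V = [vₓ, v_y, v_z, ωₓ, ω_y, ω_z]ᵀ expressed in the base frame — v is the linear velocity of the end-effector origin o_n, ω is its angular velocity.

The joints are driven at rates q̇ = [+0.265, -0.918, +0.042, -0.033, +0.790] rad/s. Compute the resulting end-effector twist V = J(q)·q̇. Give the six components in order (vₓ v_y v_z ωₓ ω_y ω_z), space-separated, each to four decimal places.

o_n = [0.4921, 0.1705, 1.0105]
J₁: ẑ×o_n = [-0.1705, 0.4921, 0.0000], ω = ẑ
J2: z=[0.0000, 0.0000, 1.0000] o=[0.1020, -0.3138, 0.3400] → [-0.4843, 0.3901, 0.0000, 0.0000, 0.0000, 1.0000]
J3: z=[-0.4226, 0.9063, 0.0000] o=[0.6911, -0.0391, 0.7500] → [0.2361, 0.1101, 0.0918, -0.4226, 0.9063, 0.0000]
J4: z=[-0.1105, -0.0515, -0.9925] o=[0.7388, 0.0934, 0.7378] → [0.0624, 0.2750, -0.0212, -0.1105, -0.0515, -0.9925]
J5: z=[-0.2208, -0.9724, 0.0750] o=[0.8274, 0.0533, 0.4782] → [-0.5265, 0.0924, -0.3520, -0.2208, -0.9724, 0.0750]
V = J·q̇ = [-0.0086, -0.1592, -0.2735, -0.1885, -0.7285, -0.5610]

-0.0086 -0.1592 -0.2735 -0.1885 -0.7285 -0.5610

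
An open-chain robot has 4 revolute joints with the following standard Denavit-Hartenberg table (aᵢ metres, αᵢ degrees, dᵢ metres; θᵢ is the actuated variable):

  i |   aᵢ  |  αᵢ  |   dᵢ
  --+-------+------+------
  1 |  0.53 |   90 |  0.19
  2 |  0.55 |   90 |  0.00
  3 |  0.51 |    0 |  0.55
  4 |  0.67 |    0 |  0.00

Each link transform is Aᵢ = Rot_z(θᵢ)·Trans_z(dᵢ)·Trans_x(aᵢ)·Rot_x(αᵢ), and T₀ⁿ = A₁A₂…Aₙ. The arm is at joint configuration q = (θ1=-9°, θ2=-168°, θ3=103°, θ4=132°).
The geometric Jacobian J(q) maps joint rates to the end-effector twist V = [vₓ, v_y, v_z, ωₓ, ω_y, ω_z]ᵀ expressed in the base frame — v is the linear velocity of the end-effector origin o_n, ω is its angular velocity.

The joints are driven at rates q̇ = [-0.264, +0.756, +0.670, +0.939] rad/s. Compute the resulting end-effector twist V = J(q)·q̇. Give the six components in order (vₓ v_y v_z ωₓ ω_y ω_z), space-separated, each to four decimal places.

o_n = [0.3694, -0.0060, 0.7174]
J₁: ẑ×o_n = [0.0060, 0.3694, -0.0000], ω = ẑ
J2: z=[-0.1564, -0.9877, 0.0000] o=[0.5235, -0.0829, 0.1900] → [-0.5209, 0.0825, -0.1642, -0.1564, -0.9877, 0.0000]
J3: z=[-0.2054, 0.0325, 0.9781] o=[-0.0079, 0.0012, 0.0756] → [0.0279, 0.5008, -0.0108, -0.2054, 0.0325, 0.9781]
J4: z=[-0.2054, 0.0325, 0.9781] o=[-0.0877, -0.4892, 0.6375] → [-0.4701, 0.4635, -0.1141, -0.2054, 0.0325, 0.9781]
V = J·q̇ = [-0.8181, 0.7357, -0.2385, -0.4487, -0.6944, 1.3098]

-0.8181 0.7357 -0.2385 -0.4487 -0.6944 1.3098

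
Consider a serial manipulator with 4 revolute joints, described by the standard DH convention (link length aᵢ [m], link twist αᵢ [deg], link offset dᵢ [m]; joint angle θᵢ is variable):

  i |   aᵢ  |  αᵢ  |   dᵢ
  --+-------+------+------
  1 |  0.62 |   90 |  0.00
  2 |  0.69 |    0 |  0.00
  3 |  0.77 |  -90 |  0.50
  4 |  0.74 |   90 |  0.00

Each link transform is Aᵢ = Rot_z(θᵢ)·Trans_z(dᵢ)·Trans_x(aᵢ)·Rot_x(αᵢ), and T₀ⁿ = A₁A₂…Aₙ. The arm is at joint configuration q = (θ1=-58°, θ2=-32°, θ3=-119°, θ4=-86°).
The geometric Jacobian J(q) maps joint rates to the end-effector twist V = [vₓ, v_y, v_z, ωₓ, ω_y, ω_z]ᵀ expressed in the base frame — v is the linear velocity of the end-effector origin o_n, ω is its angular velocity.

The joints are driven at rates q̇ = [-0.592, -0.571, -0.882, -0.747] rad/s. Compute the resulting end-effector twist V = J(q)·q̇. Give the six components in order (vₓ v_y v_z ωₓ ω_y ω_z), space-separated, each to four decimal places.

-0.8272 0.7074 0.9774 1.0403 1.0771 0.0613

o_n = [-0.7922, -1.0688, -0.7640]
J₁: ẑ×o_n = [1.0688, -0.7922, 0.0000], ω = ẑ
J2: z=[-0.8480, -0.5299, 0.0000] o=[0.3285, -0.5258, 0.0000] → [0.4048, -0.6479, -0.1335, -0.8480, -0.5299, 0.0000]
J3: z=[-0.8480, -0.5299, 0.0000] o=[0.6386, -1.0220, -0.3656] → [0.2111, -0.3378, -0.7186, -0.8480, -0.5299, 0.0000]
J4: z=[0.2569, -0.4111, -0.8746] o=[-0.1423, -0.7159, -0.7389] → [-0.2984, 0.5749, -0.3579, 0.2569, -0.4111, -0.8746]
V = J·q̇ = [-0.8272, 0.7074, 0.9774, 1.0403, 1.0771, 0.0613]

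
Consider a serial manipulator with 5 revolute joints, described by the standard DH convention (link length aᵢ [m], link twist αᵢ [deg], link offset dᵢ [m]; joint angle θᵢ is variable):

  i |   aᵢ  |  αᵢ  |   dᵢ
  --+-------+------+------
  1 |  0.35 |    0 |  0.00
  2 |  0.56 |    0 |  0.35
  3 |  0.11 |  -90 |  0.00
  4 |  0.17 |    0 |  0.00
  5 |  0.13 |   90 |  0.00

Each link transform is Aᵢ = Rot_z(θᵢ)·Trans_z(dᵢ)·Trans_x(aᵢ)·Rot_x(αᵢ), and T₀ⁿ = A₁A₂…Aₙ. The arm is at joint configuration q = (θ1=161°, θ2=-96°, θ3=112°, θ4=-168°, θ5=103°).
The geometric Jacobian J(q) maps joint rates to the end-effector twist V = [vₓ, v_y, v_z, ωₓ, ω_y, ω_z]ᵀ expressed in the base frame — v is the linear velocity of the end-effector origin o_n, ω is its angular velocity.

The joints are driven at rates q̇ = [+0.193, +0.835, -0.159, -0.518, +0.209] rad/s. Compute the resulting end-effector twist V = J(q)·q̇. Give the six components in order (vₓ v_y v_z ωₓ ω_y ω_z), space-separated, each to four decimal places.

o_n = [-0.0929, 0.6214, 0.5032]
J₁: ẑ×o_n = [-0.6214, -0.0929, 0.0000], ω = ẑ
J2: z=[0.0000, 0.0000, 1.0000] o=[-0.3309, 0.1139, 0.0000] → [-0.5075, 0.2380, 0.0000, 0.0000, 0.0000, 1.0000]
J3: z=[0.0000, 0.0000, 1.0000] o=[-0.0943, 0.6215, 0.3500] → [0.0001, 0.0013, -0.0000, 0.0000, 0.0000, 1.0000]
J4: z=[-0.0523, -0.9986, 0.0000] o=[-0.2041, 0.6272, 0.3500] → [-0.1530, 0.0080, 0.1113, -0.0523, -0.9986, 0.0000]
J5: z=[-0.0523, -0.9986, 0.0000] o=[-0.0381, 0.6185, 0.3853] → [-0.1177, 0.0062, -0.0549, -0.0523, -0.9986, 0.0000]
V = J·q̇ = [-0.4890, 0.1777, -0.0692, 0.0162, 0.3086, 0.8690]

-0.4890 0.1777 -0.0692 0.0162 0.3086 0.8690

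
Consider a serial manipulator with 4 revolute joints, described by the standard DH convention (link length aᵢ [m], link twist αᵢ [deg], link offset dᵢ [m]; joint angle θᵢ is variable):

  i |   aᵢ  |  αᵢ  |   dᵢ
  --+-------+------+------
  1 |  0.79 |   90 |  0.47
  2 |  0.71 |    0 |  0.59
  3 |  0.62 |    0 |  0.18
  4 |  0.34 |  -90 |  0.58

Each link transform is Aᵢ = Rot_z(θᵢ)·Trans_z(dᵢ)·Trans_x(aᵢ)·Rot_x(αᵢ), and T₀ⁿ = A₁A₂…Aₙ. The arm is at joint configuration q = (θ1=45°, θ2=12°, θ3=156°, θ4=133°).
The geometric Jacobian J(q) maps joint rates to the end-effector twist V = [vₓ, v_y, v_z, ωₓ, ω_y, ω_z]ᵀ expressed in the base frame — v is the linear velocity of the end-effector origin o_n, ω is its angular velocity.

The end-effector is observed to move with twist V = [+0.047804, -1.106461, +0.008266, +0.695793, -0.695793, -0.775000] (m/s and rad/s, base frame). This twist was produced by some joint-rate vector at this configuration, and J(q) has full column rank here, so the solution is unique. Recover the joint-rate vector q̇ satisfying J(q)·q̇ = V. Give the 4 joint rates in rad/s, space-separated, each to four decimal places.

-0.7750 -0.1550 0.2480 0.8910

o_n = [1.6993, -0.2099, 0.4551]
J₁: ẑ×o_n = [0.2099, 1.6993, -0.0000], ω = ẑ
J2: z=[0.7071, -0.7071, 0.0000] o=[0.5586, 0.5586, 0.4700] → [0.0105, 0.0105, 0.2631, 0.7071, -0.7071, 0.0000]
J3: z=[0.7071, -0.7071, 0.0000] o=[1.4669, 0.6325, 0.6176] → [0.1149, 0.1149, -0.4313, 0.7071, -0.7071, 0.0000]
J4: z=[0.7071, -0.7071, 0.0000] o=[1.1653, 0.0764, 0.7465] → [0.2061, 0.2061, 0.1751, 0.7071, -0.7071, 0.0000]
q̇ = J⁺·V = [-0.7750, -0.1550, 0.2480, 0.8910]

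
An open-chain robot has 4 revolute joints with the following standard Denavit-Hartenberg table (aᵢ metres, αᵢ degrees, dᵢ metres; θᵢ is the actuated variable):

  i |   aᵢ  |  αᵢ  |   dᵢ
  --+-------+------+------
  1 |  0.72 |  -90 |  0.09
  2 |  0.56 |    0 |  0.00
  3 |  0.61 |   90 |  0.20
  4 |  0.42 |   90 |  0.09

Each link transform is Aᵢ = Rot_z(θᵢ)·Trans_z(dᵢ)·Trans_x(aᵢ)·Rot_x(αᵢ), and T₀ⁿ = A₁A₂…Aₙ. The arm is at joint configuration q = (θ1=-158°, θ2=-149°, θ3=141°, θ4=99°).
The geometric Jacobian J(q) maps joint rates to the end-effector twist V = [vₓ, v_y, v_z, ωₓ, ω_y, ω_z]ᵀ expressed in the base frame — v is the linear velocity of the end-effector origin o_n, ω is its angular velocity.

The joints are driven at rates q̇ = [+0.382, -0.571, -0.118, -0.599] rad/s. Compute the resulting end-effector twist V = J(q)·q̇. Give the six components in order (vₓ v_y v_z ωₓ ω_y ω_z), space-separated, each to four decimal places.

0.3721 -0.2079 0.1232 -0.3354 0.6076 -0.2112

o_n = [-0.4803, -0.8572, 0.5433]
J₁: ẑ×o_n = [0.8572, -0.4803, 0.0000], ω = ẑ
J2: z=[0.3746, -0.9272, 0.0000] o=[-0.6676, -0.2697, 0.0900] → [-0.4203, -0.1698, -0.0465, 0.3746, -0.9272, 0.0000]
J3: z=[0.3746, -0.9272, 0.0000] o=[-0.2225, -0.0899, 0.3784] → [-0.1529, -0.0618, -0.5265, 0.3746, -0.9272, 0.0000]
J4: z=[0.1290, 0.0521, 0.9903] o=[-0.7077, -0.5016, 0.4633] → [0.3563, 0.2148, -0.0577, 0.1290, 0.0521, 0.9903]
V = J·q̇ = [0.3721, -0.2079, 0.1232, -0.3354, 0.6076, -0.2112]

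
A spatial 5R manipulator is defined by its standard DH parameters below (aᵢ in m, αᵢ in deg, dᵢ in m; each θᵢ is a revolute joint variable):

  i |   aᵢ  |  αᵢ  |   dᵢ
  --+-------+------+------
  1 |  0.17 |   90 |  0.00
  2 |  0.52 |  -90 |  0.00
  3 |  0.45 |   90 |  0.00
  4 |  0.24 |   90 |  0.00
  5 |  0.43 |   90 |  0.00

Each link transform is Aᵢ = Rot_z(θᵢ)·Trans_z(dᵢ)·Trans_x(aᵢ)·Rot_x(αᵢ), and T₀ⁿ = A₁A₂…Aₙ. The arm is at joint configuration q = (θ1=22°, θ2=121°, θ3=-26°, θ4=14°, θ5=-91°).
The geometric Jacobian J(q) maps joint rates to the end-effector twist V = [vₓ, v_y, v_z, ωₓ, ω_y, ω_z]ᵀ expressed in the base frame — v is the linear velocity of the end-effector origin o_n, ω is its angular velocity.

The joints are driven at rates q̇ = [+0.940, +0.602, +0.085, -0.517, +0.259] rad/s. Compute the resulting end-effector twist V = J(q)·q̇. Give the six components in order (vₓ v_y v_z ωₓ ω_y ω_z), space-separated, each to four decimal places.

-0.4840 -0.7491 -0.2910 0.0588 -0.1540 1.2682

o_n = [-0.5492, -0.1245, 1.0988]
J₁: ẑ×o_n = [0.1245, -0.5492, 0.0000], ω = ẑ
J2: z=[0.3746, -0.9272, 0.0000] o=[0.1576, 0.0637, 0.0000] → [-1.0188, -0.4116, -0.7258, 0.3746, -0.9272, 0.0000]
J3: z=[-0.7948, -0.3211, -0.5150] o=[-0.0907, -0.0366, 0.4457] → [-0.2550, 0.7552, -0.0774, -0.7948, -0.3211, -0.5150]
J4: z=[0.5460, -0.7488, -0.3758] o=[-0.2099, -0.2976, 0.7924] → [-0.1644, -0.0398, -0.1595, 0.5460, -0.7488, -0.3758]
J5: z=[0.7070, 0.1713, 0.6861] o=[-0.3178, -0.4513, 0.9419] → [-0.1973, -0.2697, 0.2706, 0.7070, 0.1713, 0.6861]
V = J·q̇ = [-0.4840, -0.7491, -0.2910, 0.0588, -0.1540, 1.2682]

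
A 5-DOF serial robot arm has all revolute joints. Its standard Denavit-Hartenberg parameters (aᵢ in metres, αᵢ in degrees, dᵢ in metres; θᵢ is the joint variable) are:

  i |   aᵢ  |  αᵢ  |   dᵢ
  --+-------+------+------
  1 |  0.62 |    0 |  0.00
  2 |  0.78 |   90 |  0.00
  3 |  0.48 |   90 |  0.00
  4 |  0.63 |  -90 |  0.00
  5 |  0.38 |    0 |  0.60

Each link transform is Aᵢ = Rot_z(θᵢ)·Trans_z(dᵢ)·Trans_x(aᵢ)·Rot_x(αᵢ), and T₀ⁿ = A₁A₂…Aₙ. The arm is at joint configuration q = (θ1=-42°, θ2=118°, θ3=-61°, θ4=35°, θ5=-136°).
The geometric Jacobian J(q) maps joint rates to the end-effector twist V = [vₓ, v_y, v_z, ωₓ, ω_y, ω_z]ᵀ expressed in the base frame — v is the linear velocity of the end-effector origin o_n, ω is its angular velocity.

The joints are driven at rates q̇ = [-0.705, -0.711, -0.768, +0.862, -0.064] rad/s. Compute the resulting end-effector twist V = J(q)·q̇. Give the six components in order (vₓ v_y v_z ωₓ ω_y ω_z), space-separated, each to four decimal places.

0.2941 -2.1754 0.5633 -0.9741 -0.5158 -1.8660

o_n = [1.3192, 0.1509, -0.5023]
J₁: ẑ×o_n = [-0.1509, 1.3192, 0.0000], ω = ẑ
J2: z=[0.0000, 0.0000, 1.0000] o=[0.4607, -0.4149, 0.0000] → [-0.5658, 0.8584, 0.0000, 0.0000, 0.0000, 1.0000]
J3: z=[0.9703, -0.2419, 0.0000] o=[0.6494, 0.3420, 0.0000] → [0.1215, 0.4874, -0.0234, 0.9703, -0.2419, 0.0000]
J4: z=[-0.2116, -0.8486, -0.4848] o=[0.7057, 0.5678, -0.4198] → [-0.1321, -0.3149, 0.6088, -0.2116, -0.8486, -0.4848]
J5: z=[0.7275, -0.4680, 0.5017] o=[1.1169, 0.7231, -0.8712] → [0.1144, -0.1669, -0.3216, 0.7275, -0.4680, 0.5017]
V = J·q̇ = [0.2941, -2.1754, 0.5633, -0.9741, -0.5158, -1.8660]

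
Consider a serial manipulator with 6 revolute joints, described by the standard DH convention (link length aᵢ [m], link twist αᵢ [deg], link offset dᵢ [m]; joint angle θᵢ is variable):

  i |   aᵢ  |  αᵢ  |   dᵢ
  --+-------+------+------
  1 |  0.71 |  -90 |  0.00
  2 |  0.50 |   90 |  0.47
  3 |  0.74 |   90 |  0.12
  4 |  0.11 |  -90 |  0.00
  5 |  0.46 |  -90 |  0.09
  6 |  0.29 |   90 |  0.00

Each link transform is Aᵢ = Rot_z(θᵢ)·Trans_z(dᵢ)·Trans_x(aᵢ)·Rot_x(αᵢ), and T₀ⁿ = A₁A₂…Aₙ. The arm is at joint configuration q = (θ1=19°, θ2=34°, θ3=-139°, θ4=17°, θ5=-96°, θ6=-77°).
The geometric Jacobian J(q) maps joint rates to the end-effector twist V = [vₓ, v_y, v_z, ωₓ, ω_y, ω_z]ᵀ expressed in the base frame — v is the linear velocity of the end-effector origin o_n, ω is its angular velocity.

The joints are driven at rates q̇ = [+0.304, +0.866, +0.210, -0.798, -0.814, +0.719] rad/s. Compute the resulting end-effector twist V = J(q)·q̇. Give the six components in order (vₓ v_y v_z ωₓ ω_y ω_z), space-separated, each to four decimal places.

o_n = [0.5151, 0.6170, 0.6088]
J₁: ẑ×o_n = [-0.6170, 0.5151, 0.0000], ω = ẑ
J2: z=[-0.3256, 0.9455, 0.0000] o=[0.6713, 0.2312, 0.0000] → [0.5757, 0.1982, 0.0221, -0.3256, 0.9455, 0.0000]
J3: z=[0.5287, 0.1821, 0.8290] o=[0.9102, 0.8105, -0.2796] → [0.3222, -0.7973, -0.0304, 0.5287, 0.1821, 0.8290]
J4: z=[-0.7600, 0.5365, 0.3669] o=[0.6940, 0.2226, 0.1322] → [0.1110, 0.2966, -0.2038, -0.7600, 0.5365, 0.3669]
J5: z=[0.6161, 0.4150, 0.6694] o=[0.6712, 0.1417, 0.2032] → [-0.1498, -0.3544, 0.3576, 0.6161, 0.4150, 0.6694]
J6: z=[-0.2852, -0.6747, 0.6808] o=[0.3889, 0.4599, 0.4003] → [-0.2477, 0.1454, 0.0403, -0.2852, -0.6747, 0.6808]
V = J·q̇ = [0.2339, 0.3171, -0.0867, -0.2711, -0.3940, 0.1299]

0.2339 0.3171 -0.0867 -0.2711 -0.3940 0.1299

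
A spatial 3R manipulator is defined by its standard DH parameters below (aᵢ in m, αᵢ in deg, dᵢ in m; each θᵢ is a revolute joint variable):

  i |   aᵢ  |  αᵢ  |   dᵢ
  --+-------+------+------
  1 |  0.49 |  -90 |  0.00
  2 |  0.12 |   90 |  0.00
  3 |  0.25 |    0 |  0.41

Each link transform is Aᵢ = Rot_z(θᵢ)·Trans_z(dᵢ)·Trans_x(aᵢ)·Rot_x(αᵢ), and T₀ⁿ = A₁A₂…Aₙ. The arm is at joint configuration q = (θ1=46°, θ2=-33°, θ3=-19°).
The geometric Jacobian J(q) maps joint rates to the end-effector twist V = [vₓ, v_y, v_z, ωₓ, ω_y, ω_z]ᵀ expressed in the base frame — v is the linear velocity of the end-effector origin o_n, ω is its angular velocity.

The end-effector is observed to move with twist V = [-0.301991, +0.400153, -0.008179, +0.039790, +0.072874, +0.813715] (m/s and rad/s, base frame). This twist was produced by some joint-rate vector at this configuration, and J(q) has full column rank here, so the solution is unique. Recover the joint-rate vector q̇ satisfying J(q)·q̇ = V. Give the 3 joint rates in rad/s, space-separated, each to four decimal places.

o_n = [0.4514, 0.3503, 0.5380]
J₁: ẑ×o_n = [-0.3503, 0.4514, 0.0000], ω = ẑ
J2: z=[-0.7193, 0.6947, 0.0000] o=[0.3404, 0.3525, 0.0000] → [0.3737, 0.3870, -0.0756, -0.7193, 0.6947, 0.0000]
J3: z=[-0.3783, -0.3918, 0.8387] o=[0.4103, 0.4249, 0.0654] → [-0.1226, 0.2133, 0.0443, -0.3783, -0.3918, 0.8387]
q̇ = J⁺·V = [0.9370, 0.0220, -0.1470]

0.9370 0.0220 -0.1470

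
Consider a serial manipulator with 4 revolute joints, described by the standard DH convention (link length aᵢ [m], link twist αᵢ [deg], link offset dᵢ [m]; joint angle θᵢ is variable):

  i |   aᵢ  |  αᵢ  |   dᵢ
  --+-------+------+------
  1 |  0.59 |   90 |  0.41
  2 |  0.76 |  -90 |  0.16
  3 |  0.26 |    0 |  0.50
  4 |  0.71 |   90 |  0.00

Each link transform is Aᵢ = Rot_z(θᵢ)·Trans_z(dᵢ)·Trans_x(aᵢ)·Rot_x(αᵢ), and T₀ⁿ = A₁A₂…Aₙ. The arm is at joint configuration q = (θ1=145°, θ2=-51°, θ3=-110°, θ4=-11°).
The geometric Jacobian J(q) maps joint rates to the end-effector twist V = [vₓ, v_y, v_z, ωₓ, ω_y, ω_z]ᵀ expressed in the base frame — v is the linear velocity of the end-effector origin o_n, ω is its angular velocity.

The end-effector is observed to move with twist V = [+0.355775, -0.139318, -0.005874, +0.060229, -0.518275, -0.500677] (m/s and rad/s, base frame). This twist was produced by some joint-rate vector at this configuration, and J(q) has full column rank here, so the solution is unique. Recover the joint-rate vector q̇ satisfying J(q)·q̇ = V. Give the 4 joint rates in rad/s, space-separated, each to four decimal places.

o_n = [-0.3781, 1.5013, 0.4873]
J₁: ẑ×o_n = [-1.5013, -0.3781, 0.0000], ω = ẑ
J2: z=[0.5736, 0.8192, 0.0000] o=[-0.4833, 0.3384, 0.4100] → [0.0633, -0.0443, 0.5808, 0.5736, 0.8192, 0.0000]
J3: z=[-0.6366, 0.4458, 0.6293] o=[-0.7833, 0.7438, -0.1806] → [-0.1789, 0.6803, -0.6628, -0.6366, 0.4458, 0.6293]
J4: z=[-0.6366, 0.4458, 0.6293] o=[-0.9156, 1.1347, 0.2031] → [-0.1040, 0.5192, -0.4730, -0.6366, 0.4458, 0.6293]
q̇ = J⁺·V = [-0.2200, -0.3900, -0.0510, -0.3950]

-0.2200 -0.3900 -0.0510 -0.3950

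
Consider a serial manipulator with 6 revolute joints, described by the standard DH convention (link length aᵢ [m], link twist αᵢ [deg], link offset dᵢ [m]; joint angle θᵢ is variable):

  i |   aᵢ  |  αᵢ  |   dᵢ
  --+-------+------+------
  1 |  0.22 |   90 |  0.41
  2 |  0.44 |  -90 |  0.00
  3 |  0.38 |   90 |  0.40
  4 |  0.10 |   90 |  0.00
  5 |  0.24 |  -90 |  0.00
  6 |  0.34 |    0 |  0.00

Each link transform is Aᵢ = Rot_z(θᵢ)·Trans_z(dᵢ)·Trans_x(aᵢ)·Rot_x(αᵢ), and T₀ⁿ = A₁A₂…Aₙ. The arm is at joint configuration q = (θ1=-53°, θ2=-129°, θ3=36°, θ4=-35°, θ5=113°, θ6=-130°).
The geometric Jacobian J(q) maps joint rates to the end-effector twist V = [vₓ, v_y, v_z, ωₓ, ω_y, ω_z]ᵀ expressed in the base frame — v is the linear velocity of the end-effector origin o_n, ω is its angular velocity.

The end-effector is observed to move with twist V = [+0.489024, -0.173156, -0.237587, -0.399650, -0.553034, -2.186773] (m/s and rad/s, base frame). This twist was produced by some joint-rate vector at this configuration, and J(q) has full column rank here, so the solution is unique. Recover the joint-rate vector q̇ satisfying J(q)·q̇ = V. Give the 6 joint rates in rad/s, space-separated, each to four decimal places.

o_n = [0.0611, 0.1908, -0.2175]
J₁: ẑ×o_n = [-0.1908, 0.0611, 0.0000], ω = ẑ
J2: z=[-0.7986, -0.6018, 0.0000] o=[0.1324, -0.1757, 0.4100] → [0.3777, -0.5012, -0.3356, -0.7986, -0.6018, 0.0000]
J3: z=[0.4677, -0.6207, -0.6293] o=[-0.0342, 0.0454, 0.0681] → [0.2688, 0.0735, 0.1272, 0.4677, -0.6207, -0.6293]
J4: z=[-0.8687, -0.1915, -0.4568] o=[0.2148, 0.0861, -0.4226] → [0.0086, 0.2483, -0.1204, -0.8687, -0.1915, -0.4568]
J5: z=[-0.4766, 0.0723, 0.8761] o=[0.2013, 0.1840, -0.4380] → [0.0099, -0.0177, 0.0069, -0.4766, 0.0723, 0.8761]
J6: z=[0.4634, -0.8262, 0.3203] o=[0.0220, 0.0499, -0.5245] → [-0.2987, -0.1297, 0.0976, 0.4634, -0.8262, 0.3203]
q̇ = J⁺·V = [-0.9940, 0.5640, 0.2230, 0.5010, -0.9020, -0.1040]

-0.9940 0.5640 0.2230 0.5010 -0.9020 -0.1040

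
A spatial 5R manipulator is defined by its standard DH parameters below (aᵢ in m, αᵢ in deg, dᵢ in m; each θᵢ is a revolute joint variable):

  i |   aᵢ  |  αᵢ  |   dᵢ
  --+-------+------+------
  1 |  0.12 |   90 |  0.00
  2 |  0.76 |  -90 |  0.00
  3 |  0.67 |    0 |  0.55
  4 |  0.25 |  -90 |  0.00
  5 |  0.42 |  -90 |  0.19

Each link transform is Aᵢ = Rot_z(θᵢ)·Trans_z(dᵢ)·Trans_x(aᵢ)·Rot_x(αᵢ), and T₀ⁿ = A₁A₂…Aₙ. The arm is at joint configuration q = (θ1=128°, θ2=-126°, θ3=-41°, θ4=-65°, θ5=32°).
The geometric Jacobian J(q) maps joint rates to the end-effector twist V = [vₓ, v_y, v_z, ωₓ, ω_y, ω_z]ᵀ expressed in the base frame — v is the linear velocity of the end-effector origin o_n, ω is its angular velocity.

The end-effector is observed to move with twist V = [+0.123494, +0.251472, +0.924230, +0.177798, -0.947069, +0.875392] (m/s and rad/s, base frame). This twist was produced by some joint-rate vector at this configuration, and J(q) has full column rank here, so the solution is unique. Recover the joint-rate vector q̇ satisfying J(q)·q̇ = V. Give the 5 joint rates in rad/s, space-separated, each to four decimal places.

-0.1040 -0.3600 -0.4080 -0.8600 -0.3010

o_n = [1.0735, 0.3715, -1.2290]
J₁: ẑ×o_n = [-0.3715, 1.0735, 0.0000], ω = ẑ
J2: z=[0.7880, 0.6157, 0.0000] o=[-0.0739, 0.0946, 0.0000] → [-0.7566, 0.9685, -0.4882, 0.7880, 0.6157, 0.0000]
J3: z=[-0.4981, 0.6375, -0.5878] o=[0.2011, -0.2575, -0.6149] → [-0.0218, -0.8186, -0.8694, -0.4981, 0.6375, -0.5878]
J4: z=[-0.4981, 0.6375, -0.5878] o=[0.4566, 0.1296, -1.3472] → [0.2176, -0.3037, -0.5138, -0.4981, 0.6375, -0.5878]
J5: z=[0.5651, -0.2755, -0.7777] o=[0.6210, 0.3095, -1.2915] → [0.0310, -0.3872, 0.1597, 0.5651, -0.2755, -0.7777]
q̇ = J⁺·V = [-0.1040, -0.3600, -0.4080, -0.8600, -0.3010]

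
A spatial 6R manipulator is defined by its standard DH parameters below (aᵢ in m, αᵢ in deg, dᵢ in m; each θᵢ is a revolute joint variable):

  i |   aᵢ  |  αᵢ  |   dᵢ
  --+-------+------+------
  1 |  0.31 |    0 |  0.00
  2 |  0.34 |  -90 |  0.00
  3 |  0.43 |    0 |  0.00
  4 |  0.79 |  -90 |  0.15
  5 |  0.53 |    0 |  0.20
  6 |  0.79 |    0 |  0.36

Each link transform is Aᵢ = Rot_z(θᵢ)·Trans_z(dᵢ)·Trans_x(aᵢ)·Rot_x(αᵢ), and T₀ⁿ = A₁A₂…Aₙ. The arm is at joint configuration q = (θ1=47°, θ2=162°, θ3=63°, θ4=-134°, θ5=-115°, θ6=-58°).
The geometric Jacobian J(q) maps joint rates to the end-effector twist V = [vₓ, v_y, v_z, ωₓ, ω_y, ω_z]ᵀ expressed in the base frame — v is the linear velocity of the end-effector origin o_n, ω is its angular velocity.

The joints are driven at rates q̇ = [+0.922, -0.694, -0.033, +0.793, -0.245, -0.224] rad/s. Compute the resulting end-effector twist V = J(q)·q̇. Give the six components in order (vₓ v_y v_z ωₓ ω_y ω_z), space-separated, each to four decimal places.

o_n = [-0.3054, -0.8906, -0.7717]
J₁: ẑ×o_n = [0.8906, -0.3054, 0.0000], ω = ẑ
J2: z=[0.0000, 0.0000, 1.0000] o=[0.2114, 0.2267, 0.0000] → [1.1173, -0.5168, 0.0000, 0.0000, 0.0000, 1.0000]
J3: z=[0.4848, -0.8746, 0.0000] o=[-0.0860, 0.0619, 0.0000] → [0.6749, 0.3741, -0.6537, 0.4848, -0.8746, 0.0000]
J4: z=[0.4848, -0.8746, 0.0000] o=[-0.2567, -0.0328, -0.3831] → [0.3398, 0.1884, -0.4585, 0.4848, -0.8746, 0.0000]
J5: z=[-0.8270, -0.4584, -0.3256] o=[-0.4089, -0.2886, 0.3638] → [0.3245, -0.9727, 0.5452, -0.8270, -0.4584, -0.3256]
J6: z=[-0.8270, -0.4584, -0.3256] o=[-0.2777, -0.7651, 0.0869] → [0.3527, -0.7010, 0.0910, -0.8270, -0.4584, -0.3256]
V = J·q̇ = [0.1344, 0.6095, -0.4960, 0.7563, -0.4497, 0.3807]

0.1344 0.6095 -0.4960 0.7563 -0.4497 0.3807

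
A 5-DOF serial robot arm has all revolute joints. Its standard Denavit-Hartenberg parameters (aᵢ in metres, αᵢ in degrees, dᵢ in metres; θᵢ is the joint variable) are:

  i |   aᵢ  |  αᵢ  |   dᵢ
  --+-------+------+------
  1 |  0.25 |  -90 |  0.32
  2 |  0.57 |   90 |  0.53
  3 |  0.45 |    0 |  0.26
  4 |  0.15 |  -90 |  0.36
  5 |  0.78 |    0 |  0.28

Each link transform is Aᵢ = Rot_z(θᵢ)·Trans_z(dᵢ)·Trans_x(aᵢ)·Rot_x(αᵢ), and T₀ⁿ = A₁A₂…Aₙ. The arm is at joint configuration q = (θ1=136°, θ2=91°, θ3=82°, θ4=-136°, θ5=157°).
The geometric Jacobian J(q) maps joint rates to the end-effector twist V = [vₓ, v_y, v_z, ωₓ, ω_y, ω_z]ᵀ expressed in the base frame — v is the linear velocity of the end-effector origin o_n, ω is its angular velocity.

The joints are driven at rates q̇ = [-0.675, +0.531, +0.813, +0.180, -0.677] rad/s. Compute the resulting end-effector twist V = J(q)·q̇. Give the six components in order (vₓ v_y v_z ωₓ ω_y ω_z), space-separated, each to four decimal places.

o_n = [-1.5112, -0.7645, -0.2107]
J₁: ẑ×o_n = [0.7645, -1.5112, 0.0000], ω = ẑ
J2: z=[-0.6947, -0.7193, 0.0000] o=[-0.1798, 0.1737, 0.3200] → [0.3818, -0.3687, -0.3060, -0.6947, -0.7193, 0.0000]
J3: z=[-0.7192, 0.6946, -0.0175] o=[-0.5408, -0.2145, -0.2499] → [0.0176, 0.0451, 1.0696, -0.7192, 0.6946, -0.0175]
J4: z=[-0.7192, 0.6946, -0.0175] o=[-1.0366, -0.3552, -0.3171] → [0.0667, 0.0848, 0.6240, -0.7192, 0.6946, -0.0175]
J5: z=[-0.3982, -0.4326, -0.8089] o=[-1.2101, -0.0190, -0.4115] → [-0.6899, 0.3235, 0.1666, -0.3982, -0.4326, -0.8089]
V = J·q̇ = [0.1801, 0.6573, 0.7066, -0.8135, 0.6006, -0.1447]

0.1801 0.6573 0.7066 -0.8135 0.6006 -0.1447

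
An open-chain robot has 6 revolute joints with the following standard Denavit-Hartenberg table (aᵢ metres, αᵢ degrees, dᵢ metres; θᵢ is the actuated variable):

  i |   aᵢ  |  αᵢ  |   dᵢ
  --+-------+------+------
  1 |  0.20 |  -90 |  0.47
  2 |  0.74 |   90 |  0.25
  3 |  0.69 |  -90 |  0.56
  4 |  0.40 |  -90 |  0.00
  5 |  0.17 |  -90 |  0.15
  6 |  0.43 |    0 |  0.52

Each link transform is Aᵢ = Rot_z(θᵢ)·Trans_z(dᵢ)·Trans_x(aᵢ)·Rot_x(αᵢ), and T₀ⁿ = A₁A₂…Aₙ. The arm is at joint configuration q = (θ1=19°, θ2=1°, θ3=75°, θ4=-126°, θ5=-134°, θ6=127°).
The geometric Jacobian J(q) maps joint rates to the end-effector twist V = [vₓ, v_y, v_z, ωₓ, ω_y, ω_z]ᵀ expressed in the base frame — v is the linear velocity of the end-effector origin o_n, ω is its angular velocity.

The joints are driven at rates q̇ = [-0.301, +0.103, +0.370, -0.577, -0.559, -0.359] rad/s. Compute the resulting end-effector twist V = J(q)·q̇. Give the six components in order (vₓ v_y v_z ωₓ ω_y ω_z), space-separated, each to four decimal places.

o_n = [0.5263, 0.5702, 1.5842]
J₁: ẑ×o_n = [-0.5702, 0.5263, 0.0000], ω = ẑ
J2: z=[-0.3256, 0.9455, 0.0000] o=[0.1891, 0.0651, 0.4700] → [1.0535, 0.3627, -0.4832, -0.3256, 0.9455, 0.0000]
J3: z=[0.0165, 0.0057, 0.9998] o=[0.8073, 0.5424, 0.4571] → [-0.0214, -0.2996, 0.0021, 0.0165, 0.0057, 0.9998]
J4: z=[-0.9974, -0.0697, 0.0169] o=[0.7684, 1.2339, 1.0139] → [-0.0286, 0.5647, 0.6451, -0.9974, -0.0697, 0.0169]
J5: z=[-0.0468, 0.8104, 0.5840] o=[0.7901, 1.0012, 1.3385] → [0.4508, -0.1426, 0.2340, -0.0468, 0.8104, 0.5840]
J6: z=[-0.6538, -0.4669, 0.5955] o=[0.6547, 1.1829, 1.3323] → [0.2473, 0.0882, 0.3406, -0.6538, -0.4669, 0.5955]
V = J·q̇ = [-0.0521, -0.5097, -0.6743, 0.8089, -0.1457, -0.4810]

-0.0521 -0.5097 -0.6743 0.8089 -0.1457 -0.4810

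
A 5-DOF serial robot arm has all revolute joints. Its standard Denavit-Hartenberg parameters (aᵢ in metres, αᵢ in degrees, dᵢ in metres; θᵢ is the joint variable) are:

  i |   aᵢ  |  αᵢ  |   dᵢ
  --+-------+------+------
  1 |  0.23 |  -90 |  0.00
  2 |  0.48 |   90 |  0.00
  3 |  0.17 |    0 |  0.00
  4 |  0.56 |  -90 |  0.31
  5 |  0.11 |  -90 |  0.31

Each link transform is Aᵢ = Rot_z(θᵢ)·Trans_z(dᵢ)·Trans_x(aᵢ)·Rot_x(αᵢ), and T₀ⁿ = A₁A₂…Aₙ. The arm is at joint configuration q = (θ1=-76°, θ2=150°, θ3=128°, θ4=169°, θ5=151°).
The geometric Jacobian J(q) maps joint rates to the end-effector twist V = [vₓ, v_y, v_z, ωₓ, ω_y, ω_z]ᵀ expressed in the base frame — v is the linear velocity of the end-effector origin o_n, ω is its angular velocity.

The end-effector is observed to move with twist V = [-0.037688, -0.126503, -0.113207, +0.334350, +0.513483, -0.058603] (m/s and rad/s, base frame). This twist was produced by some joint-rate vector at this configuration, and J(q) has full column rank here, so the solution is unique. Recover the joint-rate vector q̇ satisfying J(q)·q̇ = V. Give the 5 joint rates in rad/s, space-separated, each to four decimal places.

o_n = [-0.2284, 0.3432, -0.6533]
J₁: ẑ×o_n = [-0.3432, -0.2284, 0.0000], ω = ẑ
J2: z=[0.9703, 0.2419, 0.0000] o=[0.0556, -0.2232, 0.0000] → [-0.1581, 0.6339, 0.6183, 0.9703, 0.2419, 0.0000]
J3: z=[0.1210, -0.4851, -0.8660] o=[-0.0449, 0.1802, -0.2400] → [0.3417, 0.2089, -0.0693, 0.1210, -0.4851, -0.8660]
J4: z=[0.1210, -0.4851, -0.8660] o=[0.1070, 0.1246, -0.1877] → [0.4152, 0.3467, -0.1363, 0.1210, -0.4851, -0.8660]
J5: z=[0.2538, 0.8585, -0.4455] o=[-0.3929, 0.0672, -0.5833] → [0.0628, -0.0555, -0.0712, 0.2538, 0.8585, -0.4455]
q̇ = J⁺·V = [0.9560, 0.0060, 0.6540, 0.0160, 0.9750]

0.9560 0.0060 0.6540 0.0160 0.9750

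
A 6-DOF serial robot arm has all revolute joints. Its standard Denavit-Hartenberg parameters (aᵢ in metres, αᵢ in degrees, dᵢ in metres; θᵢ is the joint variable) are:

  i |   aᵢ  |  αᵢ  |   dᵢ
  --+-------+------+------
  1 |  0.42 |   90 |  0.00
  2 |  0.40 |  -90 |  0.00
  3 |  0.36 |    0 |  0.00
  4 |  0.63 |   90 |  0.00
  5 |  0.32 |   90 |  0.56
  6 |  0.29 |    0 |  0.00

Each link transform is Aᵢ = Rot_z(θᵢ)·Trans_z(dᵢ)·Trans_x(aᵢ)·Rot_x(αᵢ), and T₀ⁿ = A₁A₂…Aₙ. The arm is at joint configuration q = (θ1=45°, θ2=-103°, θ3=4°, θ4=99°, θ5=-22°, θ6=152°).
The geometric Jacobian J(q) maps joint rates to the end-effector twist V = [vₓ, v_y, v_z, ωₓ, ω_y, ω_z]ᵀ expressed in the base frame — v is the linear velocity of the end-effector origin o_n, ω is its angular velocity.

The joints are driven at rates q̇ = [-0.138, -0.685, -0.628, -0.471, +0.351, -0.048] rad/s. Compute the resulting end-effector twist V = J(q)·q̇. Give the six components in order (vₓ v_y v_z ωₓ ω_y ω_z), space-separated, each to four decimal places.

-0.0906 -1.2201 -0.7013 -1.3329 -0.2277 -0.2301

o_n = [-0.5269, 0.6799, -1.2441]
J₁: ẑ×o_n = [-0.6799, -0.5269, 0.0000], ω = ẑ
J2: z=[0.7071, -0.7071, 0.0000] o=[0.2970, 0.2970, 0.0000] → [0.8797, 0.8797, -0.3118, 0.7071, -0.7071, 0.0000]
J3: z=[0.6890, 0.6890, -0.2250] o=[0.2334, 0.2334, -0.3897] → [-0.4882, 0.7597, 0.8315, 0.6890, 0.6890, -0.2250]
J4: z=[0.6890, 0.6890, -0.2250] o=[0.1585, 0.1940, -0.7397] → [-0.2383, 0.5017, 0.8070, 0.6890, 0.6890, -0.2250]
J5: z=[-0.3141, 0.0041, -0.9494] o=[-0.2530, 0.6506, -0.6016] → [0.0252, 0.0582, -0.0081, -0.3141, 0.0041, -0.9494]
J6: z=[-0.3941, -0.9103, 0.1265] o=[-0.7053, 0.7853, -1.0412] → [0.1980, -0.0574, 0.2040, -0.3941, -0.9103, 0.1265]
V = J·q̇ = [-0.0906, -1.2201, -0.7013, -1.3329, -0.2277, -0.2301]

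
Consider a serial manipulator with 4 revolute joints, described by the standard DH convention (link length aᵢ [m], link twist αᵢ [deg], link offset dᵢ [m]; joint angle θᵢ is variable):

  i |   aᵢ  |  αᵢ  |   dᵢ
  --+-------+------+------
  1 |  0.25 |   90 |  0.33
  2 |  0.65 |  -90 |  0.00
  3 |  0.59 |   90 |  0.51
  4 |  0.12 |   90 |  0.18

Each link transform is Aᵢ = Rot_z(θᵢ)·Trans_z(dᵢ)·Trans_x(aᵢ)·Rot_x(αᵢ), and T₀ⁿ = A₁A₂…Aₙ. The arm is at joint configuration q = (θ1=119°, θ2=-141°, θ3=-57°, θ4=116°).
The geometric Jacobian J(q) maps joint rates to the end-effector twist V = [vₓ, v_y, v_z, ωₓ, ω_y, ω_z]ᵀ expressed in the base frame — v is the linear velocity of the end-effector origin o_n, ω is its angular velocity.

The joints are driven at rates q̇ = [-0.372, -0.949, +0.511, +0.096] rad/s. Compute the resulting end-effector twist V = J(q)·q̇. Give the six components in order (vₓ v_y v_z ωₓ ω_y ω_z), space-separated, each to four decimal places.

0.5909 -1.2152 0.0459 -0.9705 -0.0987 -0.7185

o_n = [0.4685, 0.2866, -0.6484]
J₁: ẑ×o_n = [-0.2866, 0.4685, 0.0000], ω = ẑ
J2: z=[0.8746, 0.4848, 0.0000] o=[-0.1212, 0.2187, 0.3300] → [-0.4743, 0.8557, -0.2265, 0.8746, 0.4848, 0.0000]
J3: z=[-0.3051, 0.5504, -0.7771] o=[0.1237, -0.2232, -0.0791] → [0.0828, -0.4417, -0.3453, -0.3051, 0.5504, -0.7771]
J4: z=[0.1604, 0.8341, 0.5278] o=[0.5219, 0.0790, -0.6776] → [-0.0852, -0.0329, 0.0778, 0.1604, 0.8341, 0.5278]
V = J·q̇ = [0.5909, -1.2152, 0.0459, -0.9705, -0.0987, -0.7185]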